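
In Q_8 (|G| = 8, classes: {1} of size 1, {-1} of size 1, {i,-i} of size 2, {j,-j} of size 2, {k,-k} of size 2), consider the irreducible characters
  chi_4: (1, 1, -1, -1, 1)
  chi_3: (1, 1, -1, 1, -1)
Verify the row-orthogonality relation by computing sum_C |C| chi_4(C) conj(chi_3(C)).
Sum = 0; so <chi_4, chi_3> = 0 (distinct irreducibles are orthogonal).

Explanation: Compute term by term over conjugacy classes (|C| * chi_4(C) * conj(chi_3(C))):
  1*(1)*conj(1) + 1*(1)*conj(1) + 2*(-1)*conj(-1) + 2*(-1)*conj(1) + 2*(1)*conj(-1)
  = (1) + (1) + (2) + (-2) + (-2)
  = 0.
Dividing by |G| = 8 gives 0/8 = 0, matching the row-orthogonality relation <chi_4, chi_3> = [chi_4 = chi_3].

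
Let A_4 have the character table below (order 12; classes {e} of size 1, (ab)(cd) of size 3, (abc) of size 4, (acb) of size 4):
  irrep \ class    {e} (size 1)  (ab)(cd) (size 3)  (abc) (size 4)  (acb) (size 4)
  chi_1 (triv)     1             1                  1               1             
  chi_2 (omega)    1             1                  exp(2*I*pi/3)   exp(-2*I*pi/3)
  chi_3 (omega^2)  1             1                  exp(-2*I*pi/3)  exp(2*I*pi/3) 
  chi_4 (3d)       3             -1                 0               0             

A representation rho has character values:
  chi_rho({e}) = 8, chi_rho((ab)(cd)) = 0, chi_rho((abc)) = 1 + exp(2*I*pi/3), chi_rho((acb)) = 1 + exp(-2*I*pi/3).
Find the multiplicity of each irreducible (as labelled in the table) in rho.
Multiplicities: chi_1: 1, chi_2: 1, chi_3: 0, chi_4: 2.

Explanation: Use <chi_rho, chi> = (1/|G|) sum_C |C| * chi_rho(C) * conj(chi(C)) with |G| = 12 for each irreducible chi in the table:
  <chi_rho, chi_1> = (1/12)[1*(8)*conj(1) + 3*(0)*conj(1) + 4*(1 + exp(2*I*pi/3))*conj(1) + 4*(1 + exp(-2*I*pi/3))*conj(1)]
      = (1/12)[(8) + (0) + (4 + 4*exp(2*I*pi/3)) + (4 + 4*exp(-2*I*pi/3))] = 12/12 = 1
  <chi_rho, chi_2> = (1/12)[1*(8)*conj(1) + 3*(0)*conj(1) + 4*(1 + exp(2*I*pi/3))*conj(exp(2*I*pi/3)) + 4*(1 + exp(-2*I*pi/3))*conj(exp(-2*I*pi/3))]
      = (1/12)[(8) + (0) + (4 + 4*exp(-2*I*pi/3)) + (4 + 4*exp(2*I*pi/3))] = 12/12 = 1
  <chi_rho, chi_3> = (1/12)[1*(8)*conj(1) + 3*(0)*conj(1) + 4*(1 + exp(2*I*pi/3))*conj(exp(-2*I*pi/3)) + 4*(1 + exp(-2*I*pi/3))*conj(exp(2*I*pi/3))]
      = (1/12)[(8) + (0) + (-4) + (-4)] = 0/12 = 0
  <chi_rho, chi_4> = (1/12)[1*(8)*conj(3) + 3*(0)*conj(-1) + 4*(1 + exp(2*I*pi/3))*conj(0) + 4*(1 + exp(-2*I*pi/3))*conj(0)]
      = (1/12)[(24) + (0) + (0) + (0)] = 24/12 = 2
(Exp terms are combined using exp(i*s)*conj(exp(i*t)) = exp(i*(s-t)), and sums of them are collapsed using the identity that for every m > 1 the m distinct m-th roots of unity sum to 0, e.g. 1 + exp(2*I*pi/3) + exp(-2*I*pi/3) = 0.)
Dimension check: dim(rho) = sum (mult * dim) = 1*1 + 1*1 + 0*1 + 2*3 = 8 = chi_rho(e) = 8.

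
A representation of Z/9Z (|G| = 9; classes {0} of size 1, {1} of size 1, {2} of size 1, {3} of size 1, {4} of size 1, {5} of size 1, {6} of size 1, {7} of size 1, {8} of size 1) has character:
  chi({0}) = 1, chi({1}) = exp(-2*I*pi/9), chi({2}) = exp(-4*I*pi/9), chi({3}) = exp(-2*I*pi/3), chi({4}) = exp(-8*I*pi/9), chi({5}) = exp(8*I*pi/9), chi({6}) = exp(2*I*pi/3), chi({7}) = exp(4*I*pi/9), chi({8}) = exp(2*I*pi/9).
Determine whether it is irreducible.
Irreducible: <chi, chi> = 1.

Solution. <chi, chi> = (1/|G|) sum_C |C| * |chi(C)|^2 = (1/9)[1*|1|^2 + 1*|exp(-2*I*pi/9)|^2 + 1*|exp(-4*I*pi/9)|^2 + 1*|exp(-2*I*pi/3)|^2 + 1*|exp(-8*I*pi/9)|^2 + 1*|exp(8*I*pi/9)|^2 + 1*|exp(2*I*pi/3)|^2 + 1*|exp(4*I*pi/9)|^2 + 1*|exp(2*I*pi/9)|^2]
  = (1/9)[(1) + (1) + (1) + (1) + (1) + (1) + (1) + (1) + (1)] = 9/9 = 1.
(Exp terms are combined using exp(i*s)*conj(exp(i*t)) = exp(i*(s-t)), and sums of them are collapsed using the identity that for every m > 1 the m distinct m-th roots of unity sum to 0, e.g. 1 + exp(2*I*pi/3) + exp(-2*I*pi/3) = 0.)
A character is irreducible iff <chi, chi> = 1, so this representation is irreducible.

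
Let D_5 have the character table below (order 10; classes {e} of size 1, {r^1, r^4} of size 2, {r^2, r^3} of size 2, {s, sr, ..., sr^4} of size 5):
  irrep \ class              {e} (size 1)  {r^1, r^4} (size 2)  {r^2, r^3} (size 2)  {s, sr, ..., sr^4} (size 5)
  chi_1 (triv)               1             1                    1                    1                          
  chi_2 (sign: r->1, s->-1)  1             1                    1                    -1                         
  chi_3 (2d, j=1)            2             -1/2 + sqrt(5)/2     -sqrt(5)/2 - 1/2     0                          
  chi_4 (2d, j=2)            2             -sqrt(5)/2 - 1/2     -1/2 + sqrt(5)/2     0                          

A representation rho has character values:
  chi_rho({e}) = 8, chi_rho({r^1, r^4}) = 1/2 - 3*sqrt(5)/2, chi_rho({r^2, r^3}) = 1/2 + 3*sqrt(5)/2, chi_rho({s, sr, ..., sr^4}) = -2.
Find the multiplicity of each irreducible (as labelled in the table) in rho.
Multiplicities: chi_1: 0, chi_2: 2, chi_3: 0, chi_4: 3.

Explanation: Use <chi_rho, chi> = (1/|G|) sum_C |C| * chi_rho(C) * conj(chi(C)) with |G| = 10 for each irreducible chi in the table:
  <chi_rho, chi_1> = (1/10)[1*(8)*conj(1) + 2*(1/2 - 3*sqrt(5)/2)*conj(1) + 2*(1/2 + 3*sqrt(5)/2)*conj(1) + 5*(-2)*conj(1)]
      = (1/10)[(8) + (1 - 3*sqrt(5)) + (1 + 3*sqrt(5)) + (-10)] = 0/10 = 0
  <chi_rho, chi_2> = (1/10)[1*(8)*conj(1) + 2*(1/2 - 3*sqrt(5)/2)*conj(1) + 2*(1/2 + 3*sqrt(5)/2)*conj(1) + 5*(-2)*conj(-1)]
      = (1/10)[(8) + (1 - 3*sqrt(5)) + (1 + 3*sqrt(5)) + (10)] = 20/10 = 2
  <chi_rho, chi_3> = (1/10)[1*(8)*conj(2) + 2*(1/2 - 3*sqrt(5)/2)*conj(-1/2 + sqrt(5)/2) + 2*(1/2 + 3*sqrt(5)/2)*conj(-sqrt(5)/2 - 1/2) + 5*(-2)*conj(0)]
      = (1/10)[(16) + (-8 + 2*sqrt(5)) + (-8 - 2*sqrt(5)) + (0)] = 0/10 = 0
  <chi_rho, chi_4> = (1/10)[1*(8)*conj(2) + 2*(1/2 - 3*sqrt(5)/2)*conj(-sqrt(5)/2 - 1/2) + 2*(1/2 + 3*sqrt(5)/2)*conj(-1/2 + sqrt(5)/2) + 5*(-2)*conj(0)]
      = (1/10)[(16) + (sqrt(5) + 7) + (7 - sqrt(5)) + (0)] = 30/10 = 3
Dimension check: dim(rho) = sum (mult * dim) = 0*1 + 2*1 + 0*2 + 3*2 = 8 = chi_rho(e) = 8.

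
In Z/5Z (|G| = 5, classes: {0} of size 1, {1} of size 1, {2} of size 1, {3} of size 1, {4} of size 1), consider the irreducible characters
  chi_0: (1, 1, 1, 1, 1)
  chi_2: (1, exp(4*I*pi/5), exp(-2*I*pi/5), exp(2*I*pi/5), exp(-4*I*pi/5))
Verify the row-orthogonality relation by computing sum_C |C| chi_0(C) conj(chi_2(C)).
Sum = 0; so <chi_0, chi_2> = 0 (distinct irreducibles are orthogonal).

Argument: Compute term by term over conjugacy classes (|C| * chi_0(C) * conj(chi_2(C))):
  1*(1)*conj(1) + 1*(1)*conj(exp(4*I*pi/5)) + 1*(1)*conj(exp(-2*I*pi/5)) + 1*(1)*conj(exp(2*I*pi/5)) + 1*(1)*conj(exp(-4*I*pi/5))
  = (1) + (exp(-4*I*pi/5)) + (exp(2*I*pi/5)) + (exp(-2*I*pi/5)) + (exp(4*I*pi/5))
  = 0.
(Exp terms are combined using exp(i*s)*conj(exp(i*t)) = exp(i*(s-t)), and sums of them are collapsed using the identity that for every m > 1 the m distinct m-th roots of unity sum to 0, e.g. 1 + exp(2*I*pi/3) + exp(-2*I*pi/3) = 0.)
Dividing by |G| = 5 gives 0/5 = 0, matching the row-orthogonality relation <chi_0, chi_2> = [chi_0 = chi_2].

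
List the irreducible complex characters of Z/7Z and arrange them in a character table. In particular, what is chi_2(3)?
Character table of Z/7Z (irreps indexed chi_0,...,chi_6 with chi_k(m) = zeta_7^(k*m), zeta_7 = exp(2*pi*i/7)):
  irrep \ class  {0} (size 1)  {1} (size 1)    {2} (size 1)    {3} (size 1)    {4} (size 1)    {5} (size 1)    {6} (size 1)  
  chi_0          1             1               1               1               1               1               1             
  chi_1          1             exp(2*I*pi/7)   exp(4*I*pi/7)   exp(6*I*pi/7)   exp(-6*I*pi/7)  exp(-4*I*pi/7)  exp(-2*I*pi/7)
  chi_2          1             exp(4*I*pi/7)   exp(-6*I*pi/7)  exp(-2*I*pi/7)  exp(2*I*pi/7)   exp(6*I*pi/7)   exp(-4*I*pi/7)
  chi_3          1             exp(6*I*pi/7)   exp(-2*I*pi/7)  exp(4*I*pi/7)   exp(-4*I*pi/7)  exp(2*I*pi/7)   exp(-6*I*pi/7)
  chi_4          1             exp(-6*I*pi/7)  exp(2*I*pi/7)   exp(-4*I*pi/7)  exp(4*I*pi/7)   exp(-2*I*pi/7)  exp(6*I*pi/7) 
  chi_5          1             exp(-4*I*pi/7)  exp(6*I*pi/7)   exp(2*I*pi/7)   exp(-2*I*pi/7)  exp(-6*I*pi/7)  exp(4*I*pi/7) 
  chi_6          1             exp(-2*I*pi/7)  exp(-4*I*pi/7)  exp(-6*I*pi/7)  exp(6*I*pi/7)   exp(4*I*pi/7)   exp(2*I*pi/7) 

Spot check: chi_2(3) = zeta_7^(2*3) = zeta_7^6 = exp(-2*I*pi/7).

Working: Z/7Z is abelian, so all 7 irreducible complex representations are 1-dimensional. They are given by chi_k(m) = zeta_7^(k*m) for k = 0,...,6. Row orthogonality: sum_m chi_k(m) conj(chi_l(m)) = 7 * [k = l].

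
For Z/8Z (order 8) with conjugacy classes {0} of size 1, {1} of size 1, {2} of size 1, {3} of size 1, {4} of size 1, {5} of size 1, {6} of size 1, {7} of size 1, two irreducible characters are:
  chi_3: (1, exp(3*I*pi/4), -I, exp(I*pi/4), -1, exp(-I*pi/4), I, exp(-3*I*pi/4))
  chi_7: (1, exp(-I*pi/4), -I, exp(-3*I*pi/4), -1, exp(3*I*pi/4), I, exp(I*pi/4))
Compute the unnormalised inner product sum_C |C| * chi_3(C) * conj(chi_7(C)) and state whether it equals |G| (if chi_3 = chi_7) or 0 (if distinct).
Sum = 0; so <chi_3, chi_7> = 0 (distinct irreducibles are orthogonal).

Solution. Compute term by term over conjugacy classes (|C| * chi_3(C) * conj(chi_7(C))):
  1*(1)*conj(1) + 1*(exp(3*I*pi/4))*conj(exp(-I*pi/4)) + 1*(-I)*conj(-I) + 1*(exp(I*pi/4))*conj(exp(-3*I*pi/4)) + 1*(-1)*conj(-1) + 1*(exp(-I*pi/4))*conj(exp(3*I*pi/4)) + 1*(I)*conj(I) + 1*(exp(-3*I*pi/4))*conj(exp(I*pi/4))
  = (1) + (-1) + (1) + (-1) + (1) + (-1) + (1) + (-1)
  = 0.
(Exp terms are combined using exp(i*s)*conj(exp(i*t)) = exp(i*(s-t)), and sums of them are collapsed using the identity that for every m > 1 the m distinct m-th roots of unity sum to 0, e.g. 1 + exp(2*I*pi/3) + exp(-2*I*pi/3) = 0.)
Dividing by |G| = 8 gives 0/8 = 0, matching the row-orthogonality relation <chi_3, chi_7> = [chi_3 = chi_7].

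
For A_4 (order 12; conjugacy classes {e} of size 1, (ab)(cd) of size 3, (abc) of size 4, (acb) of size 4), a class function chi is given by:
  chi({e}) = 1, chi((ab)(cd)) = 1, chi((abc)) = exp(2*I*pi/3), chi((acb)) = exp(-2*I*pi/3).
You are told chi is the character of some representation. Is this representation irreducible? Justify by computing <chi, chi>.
Irreducible: <chi, chi> = 1.

Solution. <chi, chi> = (1/|G|) sum_C |C| * |chi(C)|^2 = (1/12)[1*|1|^2 + 3*|1|^2 + 4*|exp(2*I*pi/3)|^2 + 4*|exp(-2*I*pi/3)|^2]
  = (1/12)[(1) + (3) + (4) + (4)] = 12/12 = 1.
(Exp terms are combined using exp(i*s)*conj(exp(i*t)) = exp(i*(s-t)), and sums of them are collapsed using the identity that for every m > 1 the m distinct m-th roots of unity sum to 0, e.g. 1 + exp(2*I*pi/3) + exp(-2*I*pi/3) = 0.)
A character is irreducible iff <chi, chi> = 1, so this representation is irreducible.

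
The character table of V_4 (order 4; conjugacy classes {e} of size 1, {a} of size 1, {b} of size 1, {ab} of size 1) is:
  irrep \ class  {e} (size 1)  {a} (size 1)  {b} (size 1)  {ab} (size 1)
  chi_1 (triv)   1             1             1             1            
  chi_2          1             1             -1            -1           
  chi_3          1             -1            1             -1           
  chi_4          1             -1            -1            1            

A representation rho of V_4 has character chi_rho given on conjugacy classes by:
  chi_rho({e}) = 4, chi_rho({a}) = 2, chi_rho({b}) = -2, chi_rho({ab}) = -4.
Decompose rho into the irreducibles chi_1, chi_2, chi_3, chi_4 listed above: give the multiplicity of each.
Multiplicities: chi_1: 0, chi_2: 3, chi_3: 1, chi_4: 0.

Explanation: Use <chi_rho, chi> = (1/|G|) sum_C |C| * chi_rho(C) * conj(chi(C)) with |G| = 4 for each irreducible chi in the table:
  <chi_rho, chi_1> = (1/4)[1*(4)*conj(1) + 1*(2)*conj(1) + 1*(-2)*conj(1) + 1*(-4)*conj(1)]
      = (1/4)[(4) + (2) + (-2) + (-4)] = 0/4 = 0
  <chi_rho, chi_2> = (1/4)[1*(4)*conj(1) + 1*(2)*conj(1) + 1*(-2)*conj(-1) + 1*(-4)*conj(-1)]
      = (1/4)[(4) + (2) + (2) + (4)] = 12/4 = 3
  <chi_rho, chi_3> = (1/4)[1*(4)*conj(1) + 1*(2)*conj(-1) + 1*(-2)*conj(1) + 1*(-4)*conj(-1)]
      = (1/4)[(4) + (-2) + (-2) + (4)] = 4/4 = 1
  <chi_rho, chi_4> = (1/4)[1*(4)*conj(1) + 1*(2)*conj(-1) + 1*(-2)*conj(-1) + 1*(-4)*conj(1)]
      = (1/4)[(4) + (-2) + (2) + (-4)] = 0/4 = 0
Dimension check: dim(rho) = sum (mult * dim) = 0*1 + 3*1 + 1*1 + 0*1 = 4 = chi_rho(e) = 4.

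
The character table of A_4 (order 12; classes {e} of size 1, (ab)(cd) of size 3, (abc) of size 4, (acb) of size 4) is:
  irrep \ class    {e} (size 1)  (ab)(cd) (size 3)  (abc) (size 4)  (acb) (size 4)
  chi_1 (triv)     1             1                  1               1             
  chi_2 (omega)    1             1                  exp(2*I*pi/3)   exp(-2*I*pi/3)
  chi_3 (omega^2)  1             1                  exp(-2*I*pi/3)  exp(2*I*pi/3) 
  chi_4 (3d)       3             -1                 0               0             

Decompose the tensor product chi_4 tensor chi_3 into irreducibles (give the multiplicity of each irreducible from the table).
chi_4 tensor chi_3 = chi_4 (all other irreducibles have multiplicity 0).

Derivation: The character of a tensor product is the pointwise product (chi_4 * chi_3)(C) = chi_4(C) * chi_3(C):
  {e}: (3)*(1), (ab)(cd): (-1)*(1), (abc): (0)*(exp(-2*I*pi/3)), (acb): (0)*(exp(2*I*pi/3))
so (chi_4 * chi_3) takes values
  {e} -> 3, (ab)(cd) -> -1, (abc) -> 0, (acb) -> 0.
Now take the inner product of this character with each irreducible chi from the table, <chi_4*chi_3, chi> = (1/12) sum_C |C| (chi_4*chi_3)(C) conj(chi(C)):
  <chi_4*chi_3, chi_1> = (1/12)[1*(3)*conj(1) + 3*(-1)*conj(1) + 4*(0)*conj(1) + 4*(0)*conj(1)]
      = (1/12)[(3) + (-3) + (0) + (0)] = 0/12 = 0
  <chi_4*chi_3, chi_2> = (1/12)[1*(3)*conj(1) + 3*(-1)*conj(1) + 4*(0)*conj(exp(2*I*pi/3)) + 4*(0)*conj(exp(-2*I*pi/3))]
      = (1/12)[(3) + (-3) + (0) + (0)] = 0/12 = 0
  <chi_4*chi_3, chi_3> = (1/12)[1*(3)*conj(1) + 3*(-1)*conj(1) + 4*(0)*conj(exp(-2*I*pi/3)) + 4*(0)*conj(exp(2*I*pi/3))]
      = (1/12)[(3) + (-3) + (0) + (0)] = 0/12 = 0
  <chi_4*chi_3, chi_4> = (1/12)[1*(3)*conj(3) + 3*(-1)*conj(-1) + 4*(0)*conj(0) + 4*(0)*conj(0)]
      = (1/12)[(9) + (3) + (0) + (0)] = 12/12 = 1
(Exp terms are combined using exp(i*s)*conj(exp(i*t)) = exp(i*(s-t)), and sums of them are collapsed using the identity that for every m > 1 the m distinct m-th roots of unity sum to 0, e.g. 1 + exp(2*I*pi/3) + exp(-2*I*pi/3) = 0.)
Hence the multiplicities are chi_4: 1. Dimension check: dim(chi_4)*dim(chi_3) = 3*1 = 3 and sum (mult * dim) = 1*3 = 3.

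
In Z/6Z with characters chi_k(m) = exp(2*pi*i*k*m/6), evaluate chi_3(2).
chi_3(2) = zeta_6^6 = 1

Details: chi_3(2) = zeta_6^(3*2) = zeta_6^6. Since zeta_6^6 = 1, this equals zeta_6^0 = exp(2*pi*i*0/6) = 1.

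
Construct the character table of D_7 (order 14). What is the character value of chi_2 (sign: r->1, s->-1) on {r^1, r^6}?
Conjugacy classes: {e} of size 1, {r^1, r^6} of size 2, {r^2, r^5} of size 2, {r^3, r^4} of size 2, {s, sr, ..., sr^6} of size 7.
Character table:
  irrep \ class              {e} (size 1)  {r^1, r^6} (size 2)  {r^2, r^5} (size 2)  {r^3, r^4} (size 2)  {s, sr, ..., sr^6} (size 7)
  chi_1 (triv)               1             1                    1                    1                    1                          
  chi_2 (sign: r->1, s->-1)  1             1                    1                    1                    -1                         
  chi_3 (2d, j=1)            2             2*cos(2*pi/7)        -2*cos(3*pi/7)       -2*cos(pi/7)         0                          
  chi_4 (2d, j=2)            2             -2*cos(3*pi/7)       -2*cos(pi/7)         2*cos(2*pi/7)        0                          
  chi_5 (2d, j=3)            2             -2*cos(pi/7)         2*cos(2*pi/7)        -2*cos(3*pi/7)       0                          

Spot check: chi_2 (sign: r->1, s->-1) on {r^1, r^6} = 1.

Solution. D_7 has order 2*7 = 14 with 5 conjugacy classes, hence 5 irreducibles. Sum of squared dims 1 + 1 + 4 + 4 + 4 = 14 = |G|. Linear characters come from the abelianisation; the 2-dimensional irreps have character r^k -> 2*cos(2*pi*j*k/7), reflections -> 0.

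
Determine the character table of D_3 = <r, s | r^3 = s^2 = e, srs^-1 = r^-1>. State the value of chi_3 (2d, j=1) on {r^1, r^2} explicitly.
Conjugacy classes: {e} of size 1, {r^1, r^2} of size 2, {s, sr, ..., sr^2} of size 3.
Character table:
  irrep \ class              {e} (size 1)  {r^1, r^2} (size 2)  {s, sr, ..., sr^2} (size 3)
  chi_1 (triv)               1             1                    1                          
  chi_2 (sign: r->1, s->-1)  1             1                    -1                         
  chi_3 (2d, j=1)            2             -1                   0                          

Spot check: chi_3 (2d, j=1) on {r^1, r^2} = -1.

Details: D_3 has order 2*3 = 6 with 3 conjugacy classes, hence 3 irreducibles. Sum of squared dims 1 + 1 + 4 = 6 = |G|. Linear characters come from the abelianisation; the 2-dimensional irreps have character r^k -> 2*cos(2*pi*j*k/3), reflections -> 0.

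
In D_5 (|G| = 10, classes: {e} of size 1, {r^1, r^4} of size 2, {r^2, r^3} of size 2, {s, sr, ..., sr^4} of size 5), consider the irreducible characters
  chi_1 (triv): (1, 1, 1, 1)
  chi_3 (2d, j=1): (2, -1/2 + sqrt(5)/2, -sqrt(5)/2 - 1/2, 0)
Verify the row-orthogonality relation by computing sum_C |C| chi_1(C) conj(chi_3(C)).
Sum = 0; so <chi_1, chi_3> = 0 (distinct irreducibles are orthogonal).

Compute term by term over conjugacy classes (|C| * chi_1(C) * conj(chi_3(C))):
  1*(1)*conj(2) + 2*(1)*conj(-1/2 + sqrt(5)/2) + 2*(1)*conj(-sqrt(5)/2 - 1/2) + 5*(1)*conj(0)
  = (2) + (-1 + sqrt(5)) + (-sqrt(5) - 1) + (0)
  = 0.
Dividing by |G| = 10 gives 0/10 = 0, matching the row-orthogonality relation <chi_1, chi_3> = [chi_1 = chi_3].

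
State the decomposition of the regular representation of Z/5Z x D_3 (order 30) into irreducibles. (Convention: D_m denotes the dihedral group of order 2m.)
Each irreducible V_i of dimension d_i appears with multiplicity d_i, i.e. rho_reg = (direct sum over all irreducibles V_i) d_i V_i. The irreducible dimensions for Z/5Z x D_3 are 1, 1, 1, 1, 1, 1, 1, 1, 1, 1, 2, 2, 2, 2, 2: 10 irreducibles of dimension 1, each with multiplicity 1; 5 irreducibles of dimension 2, each with multiplicity 2. Total dimension 10*1*1 + 5*2*2 = 30 = |G|.

Justification: General theorem: in the regular representation of a finite group G, each irreducible appears with multiplicity equal to its dimension. Check: dim(rho_reg) = sum d_i^2 = 1 + 1 + 1 + 1 + 1 + 1 + 1 + 1 + 1 + 1 + 4 + 4 + 4 + 4 + 4 = 30 = |G|.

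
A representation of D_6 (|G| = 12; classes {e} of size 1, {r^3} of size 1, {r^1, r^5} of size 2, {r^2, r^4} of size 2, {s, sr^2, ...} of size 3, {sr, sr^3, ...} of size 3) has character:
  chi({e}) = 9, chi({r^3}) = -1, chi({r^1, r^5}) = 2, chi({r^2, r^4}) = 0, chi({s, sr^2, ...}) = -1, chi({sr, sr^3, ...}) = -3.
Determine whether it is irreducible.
Not irreducible (reducible): <chi, chi> = 10 > 1.

Derivation: <chi, chi> = (1/|G|) sum_C |C| * |chi(C)|^2 = (1/12)[1*|9|^2 + 1*|-1|^2 + 2*|2|^2 + 2*|0|^2 + 3*|-1|^2 + 3*|-3|^2]
  = (1/12)[(81) + (1) + (8) + (0) + (3) + (27)] = 120/12 = 10.
A character is irreducible iff <chi, chi> = 1, so this representation is reducible.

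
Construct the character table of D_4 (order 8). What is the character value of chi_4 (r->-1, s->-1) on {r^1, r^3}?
Conjugacy classes: {e} of size 1, {r^2} of size 1, {r^1, r^3} of size 2, {s, sr^2, ...} of size 2, {sr, sr^3, ...} of size 2.
Character table:
  irrep \ class              {e} (size 1)  {r^2} (size 1)  {r^1, r^3} (size 2)  {s, sr^2, ...} (size 2)  {sr, sr^3, ...} (size 2)
  chi_1 (triv)               1             1               1                    1                        1                       
  chi_2 (sign: r->1, s->-1)  1             1               1                    -1                       -1                      
  chi_3 (r->-1, s->1)        1             1               -1                   1                        -1                      
  chi_4 (r->-1, s->-1)       1             1               -1                   -1                       1                       
  chi_5 (2d, j=1)            2             -2              0                    0                        0                       

Spot check: chi_4 (r->-1, s->-1) on {r^1, r^3} = -1.

Explanation: D_4 has order 2*4 = 8 with 5 conjugacy classes, hence 5 irreducibles. Sum of squared dims 1 + 1 + 1 + 1 + 4 = 8 = |G|. Linear characters come from the abelianisation; the 2-dimensional irreps have character r^k -> 2*cos(2*pi*j*k/4), reflections -> 0.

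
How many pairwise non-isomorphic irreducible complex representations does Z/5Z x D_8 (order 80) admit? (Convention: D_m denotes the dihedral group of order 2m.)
35

Proof sketch: The number of irreducible complex representations of a finite group equals its number of conjugacy classes. For a direct product, #classes(G x H) = #classes(G) * #classes(H). Z/5Z has 5 classes (abelian), D_8 has 7 classes, so 5 * 7 = 35, so Z/5Z x D_8 (order 80) has exactly 35 irreducible complex representations.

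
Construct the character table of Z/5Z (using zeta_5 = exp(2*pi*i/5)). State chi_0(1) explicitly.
Character table of Z/5Z (irreps indexed chi_0,...,chi_4 with chi_k(m) = zeta_5^(k*m), zeta_5 = exp(2*pi*i/5)):
  irrep \ class  {0} (size 1)  {1} (size 1)    {2} (size 1)    {3} (size 1)    {4} (size 1)  
  chi_0          1             1               1               1               1             
  chi_1          1             exp(2*I*pi/5)   exp(4*I*pi/5)   exp(-4*I*pi/5)  exp(-2*I*pi/5)
  chi_2          1             exp(4*I*pi/5)   exp(-2*I*pi/5)  exp(2*I*pi/5)   exp(-4*I*pi/5)
  chi_3          1             exp(-4*I*pi/5)  exp(2*I*pi/5)   exp(-2*I*pi/5)  exp(4*I*pi/5) 
  chi_4          1             exp(-2*I*pi/5)  exp(-4*I*pi/5)  exp(4*I*pi/5)   exp(2*I*pi/5) 

Spot check: chi_0(1) = zeta_5^(0*1) = zeta_5^0 = 1.

Working: Z/5Z is abelian, so all 5 irreducible complex representations are 1-dimensional. They are given by chi_k(m) = zeta_5^(k*m) for k = 0,...,4. Row orthogonality: sum_m chi_k(m) conj(chi_l(m)) = 5 * [k = l].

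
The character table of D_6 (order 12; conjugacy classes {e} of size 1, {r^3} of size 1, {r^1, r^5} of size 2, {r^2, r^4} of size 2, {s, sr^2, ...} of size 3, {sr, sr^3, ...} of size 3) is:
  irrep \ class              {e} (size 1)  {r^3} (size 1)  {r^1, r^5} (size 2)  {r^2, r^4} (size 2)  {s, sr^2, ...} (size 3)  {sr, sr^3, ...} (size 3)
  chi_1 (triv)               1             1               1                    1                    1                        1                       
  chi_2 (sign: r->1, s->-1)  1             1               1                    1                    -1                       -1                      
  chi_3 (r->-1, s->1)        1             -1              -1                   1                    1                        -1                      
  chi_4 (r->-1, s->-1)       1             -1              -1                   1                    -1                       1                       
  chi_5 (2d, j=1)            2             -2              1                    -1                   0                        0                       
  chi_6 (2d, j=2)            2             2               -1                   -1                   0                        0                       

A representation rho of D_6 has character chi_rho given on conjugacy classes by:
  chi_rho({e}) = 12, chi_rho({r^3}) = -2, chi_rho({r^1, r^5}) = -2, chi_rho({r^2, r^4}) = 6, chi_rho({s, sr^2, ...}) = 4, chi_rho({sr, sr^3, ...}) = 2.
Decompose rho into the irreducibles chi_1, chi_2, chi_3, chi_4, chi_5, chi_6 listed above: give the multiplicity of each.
Multiplicities: chi_1: 3, chi_2: 0, chi_3: 3, chi_4: 2, chi_5: 1, chi_6: 1.

Argument: Use <chi_rho, chi> = (1/|G|) sum_C |C| * chi_rho(C) * conj(chi(C)) with |G| = 12 for each irreducible chi in the table:
  <chi_rho, chi_1> = (1/12)[1*(12)*conj(1) + 1*(-2)*conj(1) + 2*(-2)*conj(1) + 2*(6)*conj(1) + 3*(4)*conj(1) + 3*(2)*conj(1)]
      = (1/12)[(12) + (-2) + (-4) + (12) + (12) + (6)] = 36/12 = 3
  <chi_rho, chi_2> = (1/12)[1*(12)*conj(1) + 1*(-2)*conj(1) + 2*(-2)*conj(1) + 2*(6)*conj(1) + 3*(4)*conj(-1) + 3*(2)*conj(-1)]
      = (1/12)[(12) + (-2) + (-4) + (12) + (-12) + (-6)] = 0/12 = 0
  <chi_rho, chi_3> = (1/12)[1*(12)*conj(1) + 1*(-2)*conj(-1) + 2*(-2)*conj(-1) + 2*(6)*conj(1) + 3*(4)*conj(1) + 3*(2)*conj(-1)]
      = (1/12)[(12) + (2) + (4) + (12) + (12) + (-6)] = 36/12 = 3
  <chi_rho, chi_4> = (1/12)[1*(12)*conj(1) + 1*(-2)*conj(-1) + 2*(-2)*conj(-1) + 2*(6)*conj(1) + 3*(4)*conj(-1) + 3*(2)*conj(1)]
      = (1/12)[(12) + (2) + (4) + (12) + (-12) + (6)] = 24/12 = 2
  <chi_rho, chi_5> = (1/12)[1*(12)*conj(2) + 1*(-2)*conj(-2) + 2*(-2)*conj(1) + 2*(6)*conj(-1) + 3*(4)*conj(0) + 3*(2)*conj(0)]
      = (1/12)[(24) + (4) + (-4) + (-12) + (0) + (0)] = 12/12 = 1
  <chi_rho, chi_6> = (1/12)[1*(12)*conj(2) + 1*(-2)*conj(2) + 2*(-2)*conj(-1) + 2*(6)*conj(-1) + 3*(4)*conj(0) + 3*(2)*conj(0)]
      = (1/12)[(24) + (-4) + (4) + (-12) + (0) + (0)] = 12/12 = 1
Dimension check: dim(rho) = sum (mult * dim) = 3*1 + 0*1 + 3*1 + 2*1 + 1*2 + 1*2 = 12 = chi_rho(e) = 12.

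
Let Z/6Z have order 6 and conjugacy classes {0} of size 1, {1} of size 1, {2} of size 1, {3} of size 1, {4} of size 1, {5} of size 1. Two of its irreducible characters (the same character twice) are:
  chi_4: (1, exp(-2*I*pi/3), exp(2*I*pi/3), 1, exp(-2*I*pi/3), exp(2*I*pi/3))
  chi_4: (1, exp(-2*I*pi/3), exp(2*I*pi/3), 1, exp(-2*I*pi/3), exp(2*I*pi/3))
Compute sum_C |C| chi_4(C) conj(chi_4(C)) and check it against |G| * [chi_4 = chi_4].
Sum = 6 = |G| = 6; so <chi_4, chi_4> = 1 (norm-1 confirms irreducibility).

Argument: Compute term by term over conjugacy classes (|C| * chi_4(C) * conj(chi_4(C))):
  1*(1)*conj(1) + 1*(exp(-2*I*pi/3))*conj(exp(-2*I*pi/3)) + 1*(exp(2*I*pi/3))*conj(exp(2*I*pi/3)) + 1*(1)*conj(1) + 1*(exp(-2*I*pi/3))*conj(exp(-2*I*pi/3)) + 1*(exp(2*I*pi/3))*conj(exp(2*I*pi/3))
  = (1) + (1) + (1) + (1) + (1) + (1)
  = 6.
(Exp terms are combined using exp(i*s)*conj(exp(i*t)) = exp(i*(s-t)), and sums of them are collapsed using the identity that for every m > 1 the m distinct m-th roots of unity sum to 0, e.g. 1 + exp(2*I*pi/3) + exp(-2*I*pi/3) = 0.)
Dividing by |G| = 6 gives 6/6 = 1, matching the row-orthogonality relation <chi_4, chi_4> = [chi_4 = chi_4].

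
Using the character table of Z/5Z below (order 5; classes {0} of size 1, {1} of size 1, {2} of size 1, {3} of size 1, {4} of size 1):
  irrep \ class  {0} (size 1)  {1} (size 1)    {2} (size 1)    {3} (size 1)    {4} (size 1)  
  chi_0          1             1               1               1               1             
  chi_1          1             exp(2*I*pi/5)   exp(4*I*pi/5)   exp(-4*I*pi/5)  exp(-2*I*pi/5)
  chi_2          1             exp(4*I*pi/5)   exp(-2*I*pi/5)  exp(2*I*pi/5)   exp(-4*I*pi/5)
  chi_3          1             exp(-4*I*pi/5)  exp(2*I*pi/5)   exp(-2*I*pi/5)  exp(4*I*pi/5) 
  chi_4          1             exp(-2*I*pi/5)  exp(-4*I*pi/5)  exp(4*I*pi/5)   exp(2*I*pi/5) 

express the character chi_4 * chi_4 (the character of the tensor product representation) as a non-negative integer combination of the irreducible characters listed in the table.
chi_4 tensor chi_4 = chi_3 (all other irreducibles have multiplicity 0).

Why: The character of a tensor product is the pointwise product (chi_4 * chi_4)(C) = chi_4(C) * chi_4(C):
  {0}: (1)*(1), {1}: (exp(-2*I*pi/5))*(exp(-2*I*pi/5)), {2}: (exp(-4*I*pi/5))*(exp(-4*I*pi/5)), {3}: (exp(4*I*pi/5))*(exp(4*I*pi/5)), {4}: (exp(2*I*pi/5))*(exp(2*I*pi/5))
so (chi_4 * chi_4) takes values
  {0} -> 1, {1} -> exp(-4*I*pi/5), {2} -> exp(2*I*pi/5), {3} -> exp(-2*I*pi/5), {4} -> exp(4*I*pi/5).
Now take the inner product of this character with each irreducible chi from the table, <chi_4*chi_4, chi> = (1/5) sum_C |C| (chi_4*chi_4)(C) conj(chi(C)):
  <chi_4*chi_4, chi_0> = (1/5)[1*(1)*conj(1) + 1*(exp(-4*I*pi/5))*conj(1) + 1*(exp(2*I*pi/5))*conj(1) + 1*(exp(-2*I*pi/5))*conj(1) + 1*(exp(4*I*pi/5))*conj(1)]
      = (1/5)[(1) + (exp(-4*I*pi/5)) + (exp(2*I*pi/5)) + (exp(-2*I*pi/5)) + (exp(4*I*pi/5))] = 0/5 = 0
  <chi_4*chi_4, chi_1> = (1/5)[1*(1)*conj(1) + 1*(exp(-4*I*pi/5))*conj(exp(2*I*pi/5)) + 1*(exp(2*I*pi/5))*conj(exp(4*I*pi/5)) + 1*(exp(-2*I*pi/5))*conj(exp(-4*I*pi/5)) + 1*(exp(4*I*pi/5))*conj(exp(-2*I*pi/5))]
      = (1/5)[(1) + (exp(4*I*pi/5)) + (exp(-2*I*pi/5)) + (exp(2*I*pi/5)) + (exp(-4*I*pi/5))] = 0/5 = 0
  <chi_4*chi_4, chi_2> = (1/5)[1*(1)*conj(1) + 1*(exp(-4*I*pi/5))*conj(exp(4*I*pi/5)) + 1*(exp(2*I*pi/5))*conj(exp(-2*I*pi/5)) + 1*(exp(-2*I*pi/5))*conj(exp(2*I*pi/5)) + 1*(exp(4*I*pi/5))*conj(exp(-4*I*pi/5))]
      = (1/5)[(1) + (exp(2*I*pi/5)) + (exp(4*I*pi/5)) + (exp(-4*I*pi/5)) + (exp(-2*I*pi/5))] = 0/5 = 0
  <chi_4*chi_4, chi_3> = (1/5)[1*(1)*conj(1) + 1*(exp(-4*I*pi/5))*conj(exp(-4*I*pi/5)) + 1*(exp(2*I*pi/5))*conj(exp(2*I*pi/5)) + 1*(exp(-2*I*pi/5))*conj(exp(-2*I*pi/5)) + 1*(exp(4*I*pi/5))*conj(exp(4*I*pi/5))]
      = (1/5)[(1) + (1) + (1) + (1) + (1)] = 5/5 = 1
  <chi_4*chi_4, chi_4> = (1/5)[1*(1)*conj(1) + 1*(exp(-4*I*pi/5))*conj(exp(-2*I*pi/5)) + 1*(exp(2*I*pi/5))*conj(exp(-4*I*pi/5)) + 1*(exp(-2*I*pi/5))*conj(exp(4*I*pi/5)) + 1*(exp(4*I*pi/5))*conj(exp(2*I*pi/5))]
      = (1/5)[(1) + (exp(-2*I*pi/5)) + (exp(-4*I*pi/5)) + (exp(4*I*pi/5)) + (exp(2*I*pi/5))] = 0/5 = 0
(Exp terms are combined using exp(i*s)*conj(exp(i*t)) = exp(i*(s-t)), and sums of them are collapsed using the identity that for every m > 1 the m distinct m-th roots of unity sum to 0, e.g. 1 + exp(2*I*pi/3) + exp(-2*I*pi/3) = 0.)
Hence the multiplicities are chi_3: 1. Dimension check: dim(chi_4)*dim(chi_4) = 1*1 = 1 and sum (mult * dim) = 1*1 = 1.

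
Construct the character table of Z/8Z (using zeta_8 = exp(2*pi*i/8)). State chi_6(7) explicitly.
Character table of Z/8Z (irreps indexed chi_0,...,chi_7 with chi_k(m) = zeta_8^(k*m), zeta_8 = exp(2*pi*i/8)):
  irrep \ class  {0} (size 1)  {1} (size 1)    {2} (size 1)  {3} (size 1)    {4} (size 1)  {5} (size 1)    {6} (size 1)  {7} (size 1)  
  chi_0          1             1               1             1               1             1               1             1             
  chi_1          1             exp(I*pi/4)     I             exp(3*I*pi/4)   -1            exp(-3*I*pi/4)  -I            exp(-I*pi/4)  
  chi_2          1             I               -1            -I              1             I               -1            -I            
  chi_3          1             exp(3*I*pi/4)   -I            exp(I*pi/4)     -1            exp(-I*pi/4)    I             exp(-3*I*pi/4)
  chi_4          1             -1              1             -1              1             -1              1             -1            
  chi_5          1             exp(-3*I*pi/4)  I             exp(-I*pi/4)    -1            exp(I*pi/4)     -I            exp(3*I*pi/4) 
  chi_6          1             -I              -1            I               1             -I              -1            I             
  chi_7          1             exp(-I*pi/4)    -I            exp(-3*I*pi/4)  -1            exp(3*I*pi/4)   I             exp(I*pi/4)   

Spot check: chi_6(7) = zeta_8^(6*7) = zeta_8^42 = I.

Working: Z/8Z is abelian, so all 8 irreducible complex representations are 1-dimensional. They are given by chi_k(m) = zeta_8^(k*m) for k = 0,...,7. Row orthogonality: sum_m chi_k(m) conj(chi_l(m)) = 8 * [k = l].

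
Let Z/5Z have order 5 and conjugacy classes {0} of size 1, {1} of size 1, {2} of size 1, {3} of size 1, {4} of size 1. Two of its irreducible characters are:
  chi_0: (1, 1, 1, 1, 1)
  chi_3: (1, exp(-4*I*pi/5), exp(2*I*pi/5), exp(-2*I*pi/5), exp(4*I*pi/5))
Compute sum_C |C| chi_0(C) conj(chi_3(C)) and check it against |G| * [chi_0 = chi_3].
Sum = 0; so <chi_0, chi_3> = 0 (distinct irreducibles are orthogonal).

Proof sketch: Compute term by term over conjugacy classes (|C| * chi_0(C) * conj(chi_3(C))):
  1*(1)*conj(1) + 1*(1)*conj(exp(-4*I*pi/5)) + 1*(1)*conj(exp(2*I*pi/5)) + 1*(1)*conj(exp(-2*I*pi/5)) + 1*(1)*conj(exp(4*I*pi/5))
  = (1) + (exp(4*I*pi/5)) + (exp(-2*I*pi/5)) + (exp(2*I*pi/5)) + (exp(-4*I*pi/5))
  = 0.
(Exp terms are combined using exp(i*s)*conj(exp(i*t)) = exp(i*(s-t)), and sums of them are collapsed using the identity that for every m > 1 the m distinct m-th roots of unity sum to 0, e.g. 1 + exp(2*I*pi/3) + exp(-2*I*pi/3) = 0.)
Dividing by |G| = 5 gives 0/5 = 0, matching the row-orthogonality relation <chi_0, chi_3> = [chi_0 = chi_3].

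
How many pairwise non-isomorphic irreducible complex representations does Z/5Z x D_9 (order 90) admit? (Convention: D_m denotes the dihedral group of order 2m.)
30

Argument: The number of irreducible complex representations of a finite group equals its number of conjugacy classes. For a direct product, #classes(G x H) = #classes(G) * #classes(H). Z/5Z has 5 classes (abelian), D_9 has 6 classes, so 5 * 6 = 30, so Z/5Z x D_9 (order 90) has exactly 30 irreducible complex representations.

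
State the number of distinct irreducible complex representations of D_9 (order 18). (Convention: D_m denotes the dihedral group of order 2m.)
6

Argument: The number of irreducible complex representations of a finite group equals its number of conjugacy classes. D_9 has 6 conjugacy classes ((n+3)/2 for n odd), so D_9 (order 18) has exactly 6 irreducible complex representations.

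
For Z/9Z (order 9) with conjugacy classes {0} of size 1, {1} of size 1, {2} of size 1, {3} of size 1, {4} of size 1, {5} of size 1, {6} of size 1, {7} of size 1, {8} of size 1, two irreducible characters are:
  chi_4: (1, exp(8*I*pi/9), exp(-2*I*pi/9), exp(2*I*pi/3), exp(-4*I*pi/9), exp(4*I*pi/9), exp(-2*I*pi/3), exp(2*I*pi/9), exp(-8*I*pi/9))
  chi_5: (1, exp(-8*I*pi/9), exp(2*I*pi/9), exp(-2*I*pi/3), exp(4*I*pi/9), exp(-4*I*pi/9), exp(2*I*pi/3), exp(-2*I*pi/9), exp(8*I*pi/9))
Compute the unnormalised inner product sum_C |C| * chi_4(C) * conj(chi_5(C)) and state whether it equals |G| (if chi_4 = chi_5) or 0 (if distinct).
Sum = 0; so <chi_4, chi_5> = 0 (distinct irreducibles are orthogonal).

Justification: Compute term by term over conjugacy classes (|C| * chi_4(C) * conj(chi_5(C))):
  1*(1)*conj(1) + 1*(exp(8*I*pi/9))*conj(exp(-8*I*pi/9)) + 1*(exp(-2*I*pi/9))*conj(exp(2*I*pi/9)) + 1*(exp(2*I*pi/3))*conj(exp(-2*I*pi/3)) + 1*(exp(-4*I*pi/9))*conj(exp(4*I*pi/9)) + 1*(exp(4*I*pi/9))*conj(exp(-4*I*pi/9)) + 1*(exp(-2*I*pi/3))*conj(exp(2*I*pi/3)) + 1*(exp(2*I*pi/9))*conj(exp(-2*I*pi/9)) + 1*(exp(-8*I*pi/9))*conj(exp(8*I*pi/9))
  = (1) + (exp(-2*I*pi/9)) + (exp(-4*I*pi/9)) + (exp(-2*I*pi/3)) + (exp(-8*I*pi/9)) + (exp(8*I*pi/9)) + (exp(2*I*pi/3)) + (exp(4*I*pi/9)) + (exp(2*I*pi/9))
  = 0.
(Exp terms are combined using exp(i*s)*conj(exp(i*t)) = exp(i*(s-t)), and sums of them are collapsed using the identity that for every m > 1 the m distinct m-th roots of unity sum to 0, e.g. 1 + exp(2*I*pi/3) + exp(-2*I*pi/3) = 0.)
Dividing by |G| = 9 gives 0/9 = 0, matching the row-orthogonality relation <chi_4, chi_5> = [chi_4 = chi_5].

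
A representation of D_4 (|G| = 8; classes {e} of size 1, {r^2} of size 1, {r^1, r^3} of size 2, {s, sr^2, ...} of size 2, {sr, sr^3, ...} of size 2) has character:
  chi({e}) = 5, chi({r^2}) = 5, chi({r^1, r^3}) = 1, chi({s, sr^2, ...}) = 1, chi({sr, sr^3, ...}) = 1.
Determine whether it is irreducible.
Not irreducible (reducible): <chi, chi> = 7 > 1.

Details: <chi, chi> = (1/|G|) sum_C |C| * |chi(C)|^2 = (1/8)[1*|5|^2 + 1*|5|^2 + 2*|1|^2 + 2*|1|^2 + 2*|1|^2]
  = (1/8)[(25) + (25) + (2) + (2) + (2)] = 56/8 = 7.
A character is irreducible iff <chi, chi> = 1, so this representation is reducible.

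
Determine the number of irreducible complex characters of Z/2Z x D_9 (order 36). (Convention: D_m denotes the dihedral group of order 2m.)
12

Argument: The number of irreducible complex representations of a finite group equals its number of conjugacy classes. For a direct product, #classes(G x H) = #classes(G) * #classes(H). Z/2Z has 2 classes (abelian), D_9 has 6 classes, so 2 * 6 = 12, so Z/2Z x D_9 (order 36) has exactly 12 irreducible complex representations.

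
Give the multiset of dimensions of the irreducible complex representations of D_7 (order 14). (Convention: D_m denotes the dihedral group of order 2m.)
Dimensions: 1, 1, 2, 2, 2

Working: There are 5 irreducibles (= number of conjugacy classes). Their dimensions d_i satisfy sum d_i^2 = |G| = 14: 1 + 1 + 4 + 4 + 4 = 14.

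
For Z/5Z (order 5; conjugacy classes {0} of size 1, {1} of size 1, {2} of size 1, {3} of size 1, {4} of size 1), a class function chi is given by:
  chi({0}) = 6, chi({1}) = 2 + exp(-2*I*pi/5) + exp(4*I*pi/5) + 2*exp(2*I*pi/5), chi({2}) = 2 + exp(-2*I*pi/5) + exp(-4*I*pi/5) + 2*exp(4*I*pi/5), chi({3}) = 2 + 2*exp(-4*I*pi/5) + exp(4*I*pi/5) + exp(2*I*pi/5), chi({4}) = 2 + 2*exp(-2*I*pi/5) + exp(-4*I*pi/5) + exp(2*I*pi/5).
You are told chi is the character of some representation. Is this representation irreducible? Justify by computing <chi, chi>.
Not irreducible (reducible): <chi, chi> = 10 > 1.

Reasoning: <chi, chi> = (1/|G|) sum_C |C| * |chi(C)|^2 = (1/5)[1*|6|^2 + 1*|2 + exp(-2*I*pi/5) + exp(4*I*pi/5) + 2*exp(2*I*pi/5)|^2 + 1*|2 + exp(-2*I*pi/5) + exp(-4*I*pi/5) + 2*exp(4*I*pi/5)|^2 + 1*|2 + 2*exp(-4*I*pi/5) + exp(4*I*pi/5) + exp(2*I*pi/5)|^2 + 1*|2 + 2*exp(-2*I*pi/5) + exp(-4*I*pi/5) + exp(2*I*pi/5)|^2]
  = (1/5)[(36) + (10 + 8*exp(-2*I*pi/5) + 5*exp(-4*I*pi/5) + 5*exp(4*I*pi/5) + 8*exp(2*I*pi/5)) + (10 + 5*exp(-2*I*pi/5) + 8*exp(-4*I*pi/5) + 8*exp(4*I*pi/5) + 5*exp(2*I*pi/5)) + (10 + 5*exp(-2*I*pi/5) + 8*exp(-4*I*pi/5) + 8*exp(4*I*pi/5) + 5*exp(2*I*pi/5)) + (10 + 8*exp(-2*I*pi/5) + 5*exp(-4*I*pi/5) + 5*exp(4*I*pi/5) + 8*exp(2*I*pi/5))] = 50/5 = 10.
(Exp terms are combined using exp(i*s)*conj(exp(i*t)) = exp(i*(s-t)), and sums of them are collapsed using the identity that for every m > 1 the m distinct m-th roots of unity sum to 0, e.g. 1 + exp(2*I*pi/3) + exp(-2*I*pi/3) = 0.)
A character is irreducible iff <chi, chi> = 1, so this representation is reducible.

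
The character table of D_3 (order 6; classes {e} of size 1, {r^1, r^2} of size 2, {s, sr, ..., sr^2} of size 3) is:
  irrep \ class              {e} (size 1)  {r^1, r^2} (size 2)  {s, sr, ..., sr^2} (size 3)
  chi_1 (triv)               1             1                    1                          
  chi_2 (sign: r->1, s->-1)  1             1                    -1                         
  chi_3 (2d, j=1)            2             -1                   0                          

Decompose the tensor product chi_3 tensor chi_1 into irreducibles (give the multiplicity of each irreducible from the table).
chi_3 tensor chi_1 = chi_3 (all other irreducibles have multiplicity 0).

Solution. The character of a tensor product is the pointwise product (chi_3 * chi_1)(C) = chi_3(C) * chi_1(C):
  {e}: (2)*(1), {r^1, r^2}: (-1)*(1), {s, sr, ..., sr^2}: (0)*(1)
so (chi_3 * chi_1) takes values
  {e} -> 2, {r^1, r^2} -> -1, {s, sr, ..., sr^2} -> 0.
Now take the inner product of this character with each irreducible chi from the table, <chi_3*chi_1, chi> = (1/6) sum_C |C| (chi_3*chi_1)(C) conj(chi(C)):
  <chi_3*chi_1, chi_1> = (1/6)[1*(2)*conj(1) + 2*(-1)*conj(1) + 3*(0)*conj(1)]
      = (1/6)[(2) + (-2) + (0)] = 0/6 = 0
  <chi_3*chi_1, chi_2> = (1/6)[1*(2)*conj(1) + 2*(-1)*conj(1) + 3*(0)*conj(-1)]
      = (1/6)[(2) + (-2) + (0)] = 0/6 = 0
  <chi_3*chi_1, chi_3> = (1/6)[1*(2)*conj(2) + 2*(-1)*conj(-1) + 3*(0)*conj(0)]
      = (1/6)[(4) + (2) + (0)] = 6/6 = 1
Hence the multiplicities are chi_3: 1. Dimension check: dim(chi_3)*dim(chi_1) = 2*1 = 2 and sum (mult * dim) = 1*2 = 2.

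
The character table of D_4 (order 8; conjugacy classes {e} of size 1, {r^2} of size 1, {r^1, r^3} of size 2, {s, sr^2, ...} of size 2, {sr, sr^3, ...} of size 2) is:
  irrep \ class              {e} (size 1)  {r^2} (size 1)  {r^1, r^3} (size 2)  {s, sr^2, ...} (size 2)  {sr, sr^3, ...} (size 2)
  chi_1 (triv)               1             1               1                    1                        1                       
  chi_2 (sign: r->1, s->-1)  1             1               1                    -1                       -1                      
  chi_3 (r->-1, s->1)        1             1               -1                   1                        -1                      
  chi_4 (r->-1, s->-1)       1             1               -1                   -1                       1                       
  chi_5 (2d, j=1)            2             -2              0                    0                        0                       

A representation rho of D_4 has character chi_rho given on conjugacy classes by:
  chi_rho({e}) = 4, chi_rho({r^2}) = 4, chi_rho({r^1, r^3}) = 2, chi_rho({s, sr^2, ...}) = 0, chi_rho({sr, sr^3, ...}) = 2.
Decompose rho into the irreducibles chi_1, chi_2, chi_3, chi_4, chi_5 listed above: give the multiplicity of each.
Multiplicities: chi_1: 2, chi_2: 1, chi_3: 0, chi_4: 1, chi_5: 0.

Use <chi_rho, chi> = (1/|G|) sum_C |C| * chi_rho(C) * conj(chi(C)) with |G| = 8 for each irreducible chi in the table:
  <chi_rho, chi_1> = (1/8)[1*(4)*conj(1) + 1*(4)*conj(1) + 2*(2)*conj(1) + 2*(0)*conj(1) + 2*(2)*conj(1)]
      = (1/8)[(4) + (4) + (4) + (0) + (4)] = 16/8 = 2
  <chi_rho, chi_2> = (1/8)[1*(4)*conj(1) + 1*(4)*conj(1) + 2*(2)*conj(1) + 2*(0)*conj(-1) + 2*(2)*conj(-1)]
      = (1/8)[(4) + (4) + (4) + (0) + (-4)] = 8/8 = 1
  <chi_rho, chi_3> = (1/8)[1*(4)*conj(1) + 1*(4)*conj(1) + 2*(2)*conj(-1) + 2*(0)*conj(1) + 2*(2)*conj(-1)]
      = (1/8)[(4) + (4) + (-4) + (0) + (-4)] = 0/8 = 0
  <chi_rho, chi_4> = (1/8)[1*(4)*conj(1) + 1*(4)*conj(1) + 2*(2)*conj(-1) + 2*(0)*conj(-1) + 2*(2)*conj(1)]
      = (1/8)[(4) + (4) + (-4) + (0) + (4)] = 8/8 = 1
  <chi_rho, chi_5> = (1/8)[1*(4)*conj(2) + 1*(4)*conj(-2) + 2*(2)*conj(0) + 2*(0)*conj(0) + 2*(2)*conj(0)]
      = (1/8)[(8) + (-8) + (0) + (0) + (0)] = 0/8 = 0
Dimension check: dim(rho) = sum (mult * dim) = 2*1 + 1*1 + 0*1 + 1*1 + 0*2 = 4 = chi_rho(e) = 4.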